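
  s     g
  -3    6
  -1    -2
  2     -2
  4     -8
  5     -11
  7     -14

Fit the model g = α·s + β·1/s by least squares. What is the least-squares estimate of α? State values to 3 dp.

With design matrix M, MᵀM = [[104, 6]; [6, 261781/176400]] and Mᵀg = [-205, -36/5]ᵀ.
det = 104·(261781/176400) − 6² = 2609353/22050.
α = ((-205)·(261781/176400) − 6·(-36/5))/(2609353/22050) = -46044625/20874824; β = (104·(-36/5) − 6·(-205))/(2609353/22050) = 10610460/2609353.

α = -2.206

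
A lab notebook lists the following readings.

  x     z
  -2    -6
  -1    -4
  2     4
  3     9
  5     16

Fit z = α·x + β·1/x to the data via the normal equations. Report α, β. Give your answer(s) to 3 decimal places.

α = 3.050, β = -0.030

With design matrix A, AᵀA = [[43, 5]; [5, 743/450]] and Aᵀz = [131, 76/5]ᵀ.
det = 43·(743/450) − 5² = 20699/450.
α = (131·(743/450) − 5·(76/5))/(20699/450) = 9019/2957; β = (43·(76/5) − 5·131)/(20699/450) = -90/2957.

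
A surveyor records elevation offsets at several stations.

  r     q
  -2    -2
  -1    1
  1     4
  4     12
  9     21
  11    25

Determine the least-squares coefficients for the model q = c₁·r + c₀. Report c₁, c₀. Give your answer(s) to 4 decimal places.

c₁ = 2.0605, c₀ = 2.6116

The normal equations are: 224·c₁ + 22·c₀ = 519;  22·c₁ + 6·c₀ = 61.
(Σr·r = 224, Σr = 22, Σ1 = 6, Σr·q = 519, Σq = 61.)
det = 224·6 − 22² = 860.
c₁ = (519·6 − 22·61)/860 = 443/215; c₀ = (224·61 − 22·519)/860 = 1123/430.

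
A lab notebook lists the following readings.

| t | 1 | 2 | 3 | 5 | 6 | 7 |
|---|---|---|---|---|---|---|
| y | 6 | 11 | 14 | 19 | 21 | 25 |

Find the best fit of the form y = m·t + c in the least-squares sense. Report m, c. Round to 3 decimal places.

Sums needed: Σt·t = 124, Σt = 24, Σ1 = 6.
Right-hand side: Σt·y = 466, Σy = 96.
So AᵀA·[m, c]ᵀ = Aᵀy: [[124, 24]; [24, 6]]·[m, c]ᵀ = [466, 96]ᵀ.
Eliminating c: 6·(row 1) − 24·(row 2) gives 168·m = 6·466 − 24·96 = 492, so m = 41/14.
Then c = (96 − 24·(41/14))/6 = 30/7.

m = 2.929, c = 4.286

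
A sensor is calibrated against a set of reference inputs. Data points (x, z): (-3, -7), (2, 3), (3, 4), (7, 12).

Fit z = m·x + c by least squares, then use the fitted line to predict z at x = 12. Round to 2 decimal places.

ẑ = 21.44

Entries of MᵀM: Σx·x = 71, Σx = 9, Σ1 = 4.
For Mᵀz: Σx·z = 123, Σz = 12.
Determinant 71·4 − 9² = 203.
m = (123·4 − 9·12)/203 = 384/203; c = (71·12 − 9·123)/203 = -255/203.
At x = 12: ẑ = (384/203)·(12) + (-255/203)·(1) = 4353/203.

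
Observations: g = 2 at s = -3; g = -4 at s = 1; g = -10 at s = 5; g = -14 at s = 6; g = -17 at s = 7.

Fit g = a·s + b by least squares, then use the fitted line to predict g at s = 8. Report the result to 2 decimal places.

Entries of AᵀA: Σs·s = 120, Σs = 16, Σ1 = 5.
For Aᵀg: Σs·g = -263, Σg = -43.
AᵀA·[a, b]ᵀ = Aᵀg becomes [[120, 16]; [16, 5]]·[a, b]ᵀ = [-263, -43]ᵀ.
Determinant 120·5 − 16² = 344.
a = ((-263)·5 − 16·(-43))/344 = -627/344; b = (120·(-43) − 16·(-263))/344 = -119/43.
At s = 8: ĝ = (-627/344)·(8) + (-119/43)·(1) = -746/43.

ĝ = -17.35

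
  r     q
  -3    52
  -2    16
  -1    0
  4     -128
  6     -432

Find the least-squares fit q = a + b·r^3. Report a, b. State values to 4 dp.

The normal equations are: 5·a + 244·b = -492;  244·a + 51546·b = -103036.
(Σ1 = 5, Σr^3 = 244, Σr^3·r^3 = 51546, Σq = -492, Σr^3·q = -103036.)
Δ = 5·51546 − 244² = 198194.
a = ((-492)·51546 − 244·(-103036))/198194 = -109924/99097; b = (5·(-103036) − 244·(-492))/198194 = -197566/99097.

a = -1.1093, b = -1.9937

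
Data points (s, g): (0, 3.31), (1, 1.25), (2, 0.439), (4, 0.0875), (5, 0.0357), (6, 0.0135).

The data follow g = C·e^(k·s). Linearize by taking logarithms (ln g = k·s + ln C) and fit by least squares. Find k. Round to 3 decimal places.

k = -0.901

With ln gᵢ as the transformed response and sᵢ as the regressor:
Sums: Σs = 18.0000, Σ(s)² = 82.0000, Σln g = -9.4770, Σs·ln g = -53.6613.
Normal system: [[82.0000, 18.0000]; [18.0000, 6]]·[k, ln C]ᵀ = [-53.6613, -9.4770]ᵀ.
Solving (det = 168.0000): k = -0.90109, ln C = 1.12377.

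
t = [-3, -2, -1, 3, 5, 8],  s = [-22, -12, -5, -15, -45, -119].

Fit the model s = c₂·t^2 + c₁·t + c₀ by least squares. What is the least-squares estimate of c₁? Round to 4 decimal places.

c₁ = 1.1872

Sums needed: Σt^2·t^2 = 4900, Σt^2·t = 628, Σt^2 = 112, Σt·t = 112, Σt = 10, Σ1 = 6.
And Σt^2·s = -9127, Σt·s = -1127, Σs = -218.
Normal equations: [[4900, 628, 112]; [628, 112, 10]; [112, 10, 6]]·[c₂, c₁, c₀]ᵀ = [-9127, -1127, -218]ᵀ.
Inverting the 3×3 Gram matrix, [c₂, c₁, c₀]ᵀ = [-217699/109572, 32521/27393, -11184/9131]ᵀ.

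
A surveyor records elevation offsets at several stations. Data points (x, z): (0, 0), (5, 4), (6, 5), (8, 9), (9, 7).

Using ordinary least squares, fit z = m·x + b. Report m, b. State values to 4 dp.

Sums needed: Σx·x = 206, Σx = 28, Σ1 = 5.
For Aᵀz: Σx·z = 185, Σz = 25.
Eliminating b: 5·(row 1) − 28·(row 2) gives 246·m = 5·185 − 28·25 = 225, so m = 75/82.
Then b = (25 − 28·(75/82))/5 = -5/41.

m = 0.9146, b = -0.1220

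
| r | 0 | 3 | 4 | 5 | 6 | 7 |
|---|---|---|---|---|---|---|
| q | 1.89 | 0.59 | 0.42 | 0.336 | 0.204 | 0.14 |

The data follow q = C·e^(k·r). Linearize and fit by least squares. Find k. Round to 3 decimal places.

k = -0.366

Let Y = ln q. Fitting Y = k·r + ln C by least squares:
Σr = 25.0000, Σ(r)² = 135.0000, Σln q = -5.4049, Σr·ln q = -33.8067.
Normal system: [[135.0000, 25.0000]; [25.0000, 6]]·[k, ln C]ᵀ = [-33.8067, -5.4049]ᵀ.
Δ = 135.0000·6 − (25.0000)² = 185.0000; k = (-33.8067·6 − 25.0000·-5.4049)/185.0000 = -0.36604, ln C = (135.0000·-5.4049 − 25.0000·-33.8067)/185.0000 = 0.62432.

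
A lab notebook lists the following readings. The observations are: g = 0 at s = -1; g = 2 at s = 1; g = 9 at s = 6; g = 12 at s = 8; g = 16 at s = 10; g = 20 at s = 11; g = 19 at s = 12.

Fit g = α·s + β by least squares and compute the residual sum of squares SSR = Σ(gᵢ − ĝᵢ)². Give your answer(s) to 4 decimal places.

SSR = 8.1623

From the data, Σs·s = 467, Σs = 47, Σ1 = 7.
Right-hand side: Σs·g = 760, Σg = 78.
XᵀX·[α, β]ᵀ = Xᵀg becomes [[467, 47]; [47, 7]]·[α, β]ᵀ = [760, 78]ᵀ.
Eliminating β: 7·(row 1) − 47·(row 2) gives 1060·α = 7·760 − 47·78 = 1654, so α = 827/530.
Then β = (78 − 47·(827/530))/7 = 353/530.
Residuals: 237/265, -12/53, -109/106, -609/530, -143/530, 115/53, -207/530; SSR = 2163/265.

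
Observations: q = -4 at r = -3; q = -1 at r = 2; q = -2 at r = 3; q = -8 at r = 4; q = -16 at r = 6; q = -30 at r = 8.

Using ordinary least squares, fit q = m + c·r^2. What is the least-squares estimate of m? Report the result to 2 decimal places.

Setting ∂/∂m … = 0 gives: 6·m + 138·c = -61;  138·m + 5826·c = -2682.
Determinant 6·5826 − 138² = 15912.
m = ((-61)·5826 − 138·(-2682))/15912 = 2455/2652; c = (6·(-2682) − 138·(-61))/15912 = -1279/2652.

m = 0.93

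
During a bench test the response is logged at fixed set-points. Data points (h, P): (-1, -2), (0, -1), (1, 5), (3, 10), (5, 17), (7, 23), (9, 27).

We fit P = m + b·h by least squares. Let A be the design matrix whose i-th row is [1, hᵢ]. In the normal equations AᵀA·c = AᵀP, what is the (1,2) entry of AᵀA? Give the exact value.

24

Row 1 ↔ basis 1, column 2 ↔ basis h, so (AᵀA)_{1,2} = Σᵢ h = (1)·(-1) + (1)·(0) + (1)·(1) + (1)·(3) + (1)·(5) + (1)·(7) + (1)·(9) = 24.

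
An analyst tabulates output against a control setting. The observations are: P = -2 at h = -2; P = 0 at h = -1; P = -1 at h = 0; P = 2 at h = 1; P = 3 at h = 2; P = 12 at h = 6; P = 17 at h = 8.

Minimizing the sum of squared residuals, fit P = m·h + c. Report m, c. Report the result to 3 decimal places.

m = 1.927, c = 0.575

With design matrix A, AᵀA = [[110, 14]; [14, 7]] and AᵀP = [220, 31]ᵀ.
Determinant 110·7 − 14² = 574.
m = (220·7 − 14·31)/574 = 79/41; c = (110·31 − 14·220)/574 = 165/287.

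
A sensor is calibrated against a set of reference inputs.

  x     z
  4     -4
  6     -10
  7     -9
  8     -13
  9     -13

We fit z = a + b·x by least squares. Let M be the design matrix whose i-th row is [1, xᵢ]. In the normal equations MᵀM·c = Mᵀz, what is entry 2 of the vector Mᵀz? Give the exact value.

-360

Entry 2 ↔ basis x, so (Mᵀz)_{2} = Σᵢ (x)·zᵢ = (4)·(-4) + (6)·(-10) + (7)·(-9) + (8)·(-13) + (9)·(-13) = -360.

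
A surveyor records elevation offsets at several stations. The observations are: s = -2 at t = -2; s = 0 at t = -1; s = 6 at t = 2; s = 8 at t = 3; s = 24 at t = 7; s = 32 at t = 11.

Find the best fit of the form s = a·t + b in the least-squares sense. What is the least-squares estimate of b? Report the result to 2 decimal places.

b = 2.18

AᵀA·[a, b]ᵀ = Aᵀs reads: 188·a + 20·b = 560;  20·a + 6·b = 68.
Eliminating b: 6·(row 1) − 20·(row 2) gives 728·a = 6·560 − 20·68 = 2000, so a = 250/91.
Then b = (68 − 20·(250/91))/6 = 198/91.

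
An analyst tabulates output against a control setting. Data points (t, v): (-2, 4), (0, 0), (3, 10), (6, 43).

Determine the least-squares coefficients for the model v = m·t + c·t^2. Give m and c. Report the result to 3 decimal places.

The normal system AᵀA·[m, c]ᵀ = Aᵀv is [[49, 235]; [235, 1393]]·[m, c]ᵀ = [280, 1654]ᵀ.
Δ = 49·1393 − 235² = 13032.
m = (280·1393 − 235·1654)/13032 = 75/724; c = (49·1654 − 235·280)/13032 = 847/724.

m = 0.104, c = 1.170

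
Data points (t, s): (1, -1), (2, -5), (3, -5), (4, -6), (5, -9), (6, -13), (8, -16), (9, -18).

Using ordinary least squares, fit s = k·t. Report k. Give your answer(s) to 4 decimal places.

k = -1.9619

The normal equations are: 236·k = -463.
(Σt·t = 236, Σt·s = -463.)
k = (-463)/236 = -1.96186.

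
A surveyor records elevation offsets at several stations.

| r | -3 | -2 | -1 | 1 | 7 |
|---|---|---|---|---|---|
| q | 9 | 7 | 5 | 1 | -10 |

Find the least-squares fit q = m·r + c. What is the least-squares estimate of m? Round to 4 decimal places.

Compute the Gram sums: Σr·r = 64, Σr = 2, Σ1 = 5.
Moment sums: Σr·q = -115, Σq = 12.
XᵀX·[m, c]ᵀ = Xᵀq becomes [[64, 2]; [2, 5]]·[m, c]ᵀ = [-115, 12]ᵀ.
Eliminating c: 5·(row 1) − 2·(row 2) gives 316·m = 5·(-115) − 2·12 = -599, so m = -599/316.
Then c = (12 − 2·(-599/316))/5 = 499/158.

m = -1.8956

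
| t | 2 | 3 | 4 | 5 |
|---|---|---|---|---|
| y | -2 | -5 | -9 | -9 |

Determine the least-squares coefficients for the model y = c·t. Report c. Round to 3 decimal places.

c = -1.852

MᵀM·[c]ᵀ = Mᵀy reads: 54·c = -100.
c = (-100)/54 = -1.85185.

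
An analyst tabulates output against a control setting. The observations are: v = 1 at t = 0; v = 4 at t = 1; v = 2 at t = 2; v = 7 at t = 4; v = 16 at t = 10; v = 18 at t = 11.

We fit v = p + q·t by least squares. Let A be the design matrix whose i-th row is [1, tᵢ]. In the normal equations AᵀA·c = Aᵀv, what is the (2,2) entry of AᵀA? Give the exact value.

Row 2 ↔ basis t, column 2 ↔ basis t, so (AᵀA)_{2,2} = Σᵢ (t)·(t) = (0)·(0) + (1)·(1) + (2)·(2) + (4)·(4) + (10)·(10) + (11)·(11) = 242.

242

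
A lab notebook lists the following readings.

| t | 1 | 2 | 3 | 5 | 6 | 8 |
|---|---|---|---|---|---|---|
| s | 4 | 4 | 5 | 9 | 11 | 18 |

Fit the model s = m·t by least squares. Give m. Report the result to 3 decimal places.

m = 2.029

Forming AᵀA = [[139]] and Aᵀs = [282]ᵀ gives AᵀA·[m]ᵀ = Aᵀs.
m = 282/139 = 2.02878.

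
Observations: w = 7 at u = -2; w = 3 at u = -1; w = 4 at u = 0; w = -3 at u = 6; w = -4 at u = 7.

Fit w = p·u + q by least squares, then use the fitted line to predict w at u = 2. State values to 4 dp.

Normal-equation sums: Σu·u = 90, Σu = 10, Σ1 = 5.
And Σu·w = -63, Σw = 7.
MᵀM·[p, q]ᵀ = Mᵀw becomes [[90, 10]; [10, 5]]·[p, q]ᵀ = [-63, 7]ᵀ.
Δ = 90·5 − 10² = 350.
p = ((-63)·5 − 10·7)/350 = -11/10; q = (90·7 − 10·(-63))/350 = 18/5.
At u = 2: ŵ = (-11/10)·(2) + (18/5)·(1) = 7/5.

ŵ = 1.4000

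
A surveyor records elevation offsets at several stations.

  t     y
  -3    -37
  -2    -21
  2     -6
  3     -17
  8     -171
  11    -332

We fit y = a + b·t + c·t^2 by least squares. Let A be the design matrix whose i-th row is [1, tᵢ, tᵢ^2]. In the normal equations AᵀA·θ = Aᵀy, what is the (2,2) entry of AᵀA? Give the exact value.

211

Row 2 ↔ basis t, column 2 ↔ basis t, so (AᵀA)_{2,2} = Σᵢ (t)·(t) = (-3)·(-3) + (-2)·(-2) + (2)·(2) + (3)·(3) + (8)·(8) + (11)·(11) = 211.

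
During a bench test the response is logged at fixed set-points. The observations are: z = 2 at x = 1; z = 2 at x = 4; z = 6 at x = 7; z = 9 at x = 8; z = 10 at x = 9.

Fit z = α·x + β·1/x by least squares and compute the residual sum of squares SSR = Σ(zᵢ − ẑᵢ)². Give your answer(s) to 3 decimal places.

The normal equations are: 211·α + 5·β = 214;  5·α + (282181/254016)·β = 2819/504.
(Σx·x = 211, Σx·1/x = 5, Σ1/x·1/x = 282181/254016, Σx·z = 214, Σ1/x·z = 2819/504.)
Δ = 211·(282181/254016) − 5² = 53189791/254016.
α = (214·(282181/254016) − 5·(2819/504))/(53189791/254016) = 53282854/53189791; β = (211·(2819/504) − 5·214)/(53189791/254016) = 27986616/53189791.
Residuals: 25110112/53189791, -113748488/53189791, -57839320/53189791, 48946960/53189791, 49242600/53189791; SSR = 408635968/53189791.

SSR = 7.683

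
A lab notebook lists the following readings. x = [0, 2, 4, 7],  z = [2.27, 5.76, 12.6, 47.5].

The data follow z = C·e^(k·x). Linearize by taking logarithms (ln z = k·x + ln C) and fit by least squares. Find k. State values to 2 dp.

With ln zᵢ as the transformed response and xᵢ as the regressor:
AᵀA = [[69.0000, 13.0000]; [13.0000, 4]], rhs = [40.6618, 8.9651]ᵀ  (here Σx = 13.0000, Σ(x)² = 69.0000, Σln z = 8.9651, Σx·ln z = 40.6618).
Δ = 69.0000·4 − (13.0000)² = 107.0000; k = (40.6618·4 − 13.0000·8.9651)/107.0000 = 0.43084, ln C = (69.0000·8.9651 − 13.0000·40.6618)/107.0000 = 0.84105.

k = 0.43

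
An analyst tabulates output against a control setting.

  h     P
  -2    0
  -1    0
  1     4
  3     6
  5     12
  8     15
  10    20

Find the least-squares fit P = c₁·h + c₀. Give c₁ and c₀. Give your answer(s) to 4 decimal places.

Compute the Gram sums: Σh·h = 204, Σh = 24, Σ1 = 7.
Right-hand side: Σh·P = 402, ΣP = 57.
AᵀA·[c₁, c₀]ᵀ = AᵀP becomes [[204, 24]; [24, 7]]·[c₁, c₀]ᵀ = [402, 57]ᵀ.
det = 204·7 − 24² = 852.
c₁ = (402·7 − 24·57)/852 = 241/142; c₀ = (204·57 − 24·402)/852 = 165/71.

c₁ = 1.6972, c₀ = 2.3239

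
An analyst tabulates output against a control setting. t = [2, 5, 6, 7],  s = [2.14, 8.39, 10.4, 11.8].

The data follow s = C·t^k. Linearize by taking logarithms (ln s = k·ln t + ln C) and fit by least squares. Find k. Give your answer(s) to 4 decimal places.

Let Y = ln s. Fitting Y = k·ln t + ln C by least squares:
Σln t = 6.0403, Σ(ln t)² = 10.0677, Σln s = 7.6978, Σln t·ln s = 12.9493.
Equations: 10.0677·k + 6.0403·ln C = 12.9493;  6.0403·k + 4·ln C = 7.6978.
Solving (det = 3.7862): k = 1.40009, ln C = -0.18979.

k = 1.4001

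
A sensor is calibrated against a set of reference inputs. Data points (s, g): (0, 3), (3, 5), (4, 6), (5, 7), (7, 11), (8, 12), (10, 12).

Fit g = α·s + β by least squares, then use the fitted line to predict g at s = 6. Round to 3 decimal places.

Compute the Gram sums: Σs·s = 263, Σs = 37, Σ1 = 7.
And Σs·g = 367, Σg = 56.
So XᵀX·[α, β]ᵀ = Xᵀg: [[263, 37]; [37, 7]]·[α, β]ᵀ = [367, 56]ᵀ.
Δ = 263·7 − 37² = 472.
α = (367·7 − 37·56)/472 = 497/472; β = (263·56 − 37·367)/472 = 1149/472.
At s = 6: ĝ = (497/472)·(6) + (1149/472)·(1) = 4131/472.

ĝ = 8.752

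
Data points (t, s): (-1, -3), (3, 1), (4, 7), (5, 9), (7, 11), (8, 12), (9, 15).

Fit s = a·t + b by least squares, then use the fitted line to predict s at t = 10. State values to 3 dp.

The normal equations are: 245·a + 35·b = 387;  35·a + 7·b = 52.
(Σt·t = 245, Σt = 35, Σ1 = 7, Σt·s = 387, Σs = 52.)
Determinant 245·7 − 35² = 490.
a = (387·7 − 35·52)/490 = 127/70; b = (245·52 − 35·387)/490 = -23/14.
At t = 10: ŝ = (127/70)·(10) + (-23/14)·(1) = 33/2.

ŝ = 16.500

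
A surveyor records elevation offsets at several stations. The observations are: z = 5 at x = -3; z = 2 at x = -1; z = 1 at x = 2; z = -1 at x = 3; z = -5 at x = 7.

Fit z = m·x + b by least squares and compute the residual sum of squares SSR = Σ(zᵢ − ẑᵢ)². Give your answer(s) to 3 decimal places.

SSR = 1.848

Normal-equation sums: Σx·x = 72, Σx = 8, Σ1 = 5.
Right-hand side: Σx·z = -53, Σz = 2.
So AᵀA·[m, b]ᵀ = Aᵀz: [[72, 8]; [8, 5]]·[m, b]ᵀ = [-53, 2]ᵀ.
Eliminating b: 5·(row 1) − 8·(row 2) gives 296·m = 5·(-53) − 8·2 = -281, so m = -281/296.
Then b = (2 − 8·(-281/296))/5 = 71/37.
Residuals: 69/296, -257/296, 145/148, -21/296, -81/296; SSR = 547/296.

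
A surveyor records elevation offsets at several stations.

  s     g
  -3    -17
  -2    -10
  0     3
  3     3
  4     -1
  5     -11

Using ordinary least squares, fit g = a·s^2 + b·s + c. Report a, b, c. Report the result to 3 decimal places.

a = -1.216, b = 3.470, c = 3.224

With design matrix A, AᵀA = [[1059, 181, 63]; [181, 63, 7]; [63, 7, 6]] and Aᵀg = [-457, 21, -33]ᵀ.
Solving the 3×3 system (Gaussian elimination) gives a = -18683/15360, b = 3553/1024, c = 24757/7680.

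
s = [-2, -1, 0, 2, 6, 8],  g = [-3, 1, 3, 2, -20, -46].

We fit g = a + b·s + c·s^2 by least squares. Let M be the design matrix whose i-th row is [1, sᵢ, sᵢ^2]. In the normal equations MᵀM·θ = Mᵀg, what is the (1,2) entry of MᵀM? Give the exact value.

Row 1 ↔ basis 1, column 2 ↔ basis s, so (MᵀM)_{1,2} = Σᵢ s = (1)·(-2) + (1)·(-1) + (1)·(0) + (1)·(2) + (1)·(6) + (1)·(8) = 13.

13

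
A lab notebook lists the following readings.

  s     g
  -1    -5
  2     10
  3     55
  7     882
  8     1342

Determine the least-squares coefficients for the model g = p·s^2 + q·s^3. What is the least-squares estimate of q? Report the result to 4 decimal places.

q = 2.9838

Normal-equation sums: Σs^2·s^2 = 6595, Σs^2·s^3 = 49849, Σs^3·s^3 = 380587.
For Xᵀg: Σs^2·g = 129636, Σs^3·g = 991200.
XᵀX·[p, q]ᵀ = Xᵀg becomes [[6595, 49849]; [49849, 380587]]·[p, q]ᵀ = [129636, 991200]ᵀ.
Eliminating q: 380587·(row 1) − 49849·(row 2) gives 25048464·p = 380587·129636 − 49849·991200 = -72552468, so p = -6046039/2087372.
Then q = (991200 − 49849·(-6046039/2087372))/380587 = 6228253/2087372.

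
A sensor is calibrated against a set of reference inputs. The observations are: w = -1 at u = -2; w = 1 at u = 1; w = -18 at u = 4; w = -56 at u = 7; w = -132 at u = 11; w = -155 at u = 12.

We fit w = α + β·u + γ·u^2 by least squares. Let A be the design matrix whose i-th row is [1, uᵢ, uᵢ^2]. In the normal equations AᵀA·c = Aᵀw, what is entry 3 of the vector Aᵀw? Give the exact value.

Entry 3 ↔ basis u^2, so (Aᵀw)_{3} = Σᵢ (u^2)·wᵢ = (4)·(-1) + (1)·(1) + (16)·(-18) + (49)·(-56) + (121)·(-132) + (144)·(-155) = -41327.

-41327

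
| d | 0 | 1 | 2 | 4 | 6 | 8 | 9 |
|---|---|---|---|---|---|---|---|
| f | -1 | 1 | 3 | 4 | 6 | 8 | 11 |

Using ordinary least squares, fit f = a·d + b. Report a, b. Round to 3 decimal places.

a = 1.156, b = -0.381

MᵀM·[a, b]ᵀ = Mᵀf reads: 202·a + 30·b = 222;  30·a + 7·b = 32.
Eliminating b: 7·(row 1) − 30·(row 2) gives 514·a = 7·222 − 30·32 = 594, so a = 297/257.
Then b = (32 − 30·(297/257))/7 = -98/257.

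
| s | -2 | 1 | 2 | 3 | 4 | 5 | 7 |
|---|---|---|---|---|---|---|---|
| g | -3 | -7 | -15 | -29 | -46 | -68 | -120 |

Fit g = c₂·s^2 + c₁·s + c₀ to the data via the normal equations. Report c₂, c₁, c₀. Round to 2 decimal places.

c₂ = -1.96, c₁ = -3.27, c₀ = -1.56

The normal system XᵀX·[c₂, c₁, c₀]ᵀ = Xᵀg is [[3396, 560, 108]; [560, 108, 20]; [108, 20, 7]]·[c₂, c₁, c₀]ᵀ = [-8656, -1482, -288]ᵀ.
Solving the 3×3 system (Gaussian elimination) gives c₂ = -3032/1547, c₁ = -10121/3094, c₀ = -2410/1547.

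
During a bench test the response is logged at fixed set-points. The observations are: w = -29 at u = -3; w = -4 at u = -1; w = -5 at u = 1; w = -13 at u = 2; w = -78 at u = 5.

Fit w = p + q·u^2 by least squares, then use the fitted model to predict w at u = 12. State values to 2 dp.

ŵ = -443.23

Compute the Gram sums: Σ1 = 5, Σu^2 = 40, Σu^2·u^2 = 724.
Moment sums: Σw = -129, Σu^2·w = -2272.
So MᵀM·[p, q]ᵀ = Mᵀw: [[5, 40]; [40, 724]]·[p, q]ᵀ = [-129, -2272]ᵀ.
Determinant 5·724 − 40² = 2020.
p = ((-129)·724 − 40·(-2272))/2020 = -629/505; q = (5·(-2272) − 40·(-129))/2020 = -310/101.
At u = 12: ŵ = (-629/505)·(1) + (-310/101)·(144) = -223829/505.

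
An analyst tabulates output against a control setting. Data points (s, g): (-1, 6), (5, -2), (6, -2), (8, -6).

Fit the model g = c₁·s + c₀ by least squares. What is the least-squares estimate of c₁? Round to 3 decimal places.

From the data, Σs·s = 126, Σs = 18, Σ1 = 4.
And Σs·g = -76, Σg = -4.
Normal equations: [[126, 18]; [18, 4]]·[c₁, c₀]ᵀ = [-76, -4]ᵀ.
Δ = 126·4 − 18² = 180.
c₁ = ((-76)·4 − 18·(-4))/180 = -58/45; c₀ = (126·(-4) − 18·(-76))/180 = 24/5.

c₁ = -1.289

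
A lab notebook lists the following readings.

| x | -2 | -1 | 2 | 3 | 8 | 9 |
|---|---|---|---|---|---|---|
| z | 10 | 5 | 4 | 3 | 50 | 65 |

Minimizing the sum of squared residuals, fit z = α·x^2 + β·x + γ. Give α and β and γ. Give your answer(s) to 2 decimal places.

Normal-equation sums: Σx^2·x^2 = 10771, Σx^2·x = 1267, Σx^2 = 163, Σx·x = 163, Σx = 19, Σ1 = 6.
Moment sums: Σx^2·z = 8553, Σx·z = 977, Σz = 137.
Normal equations: [[10771, 1267, 163]; [1267, 163, 19]; [163, 19, 6]]·[α, β, γ]ᵀ = [8553, 977, 137]ᵀ.
Row-reducing yields α = 66733/66378, β = -136639/66378, γ = 1736/851.

α = 1.01, β = -2.06, γ = 2.04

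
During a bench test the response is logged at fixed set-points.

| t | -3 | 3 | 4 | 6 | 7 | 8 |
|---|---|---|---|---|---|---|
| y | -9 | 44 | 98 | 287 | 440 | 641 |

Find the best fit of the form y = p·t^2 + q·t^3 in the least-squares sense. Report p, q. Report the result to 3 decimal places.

p = 1.984, q = 1.002

From the data, Σt^2·t^2 = 8211, Σt^2·t^3 = 58375, Σt^3·t^3 = 432003.
Moment sums: Σt^2·y = 74799, Σt^3·y = 548807.
So XᵀX·[p, q]ᵀ = Xᵀy: [[8211, 58375]; [58375, 432003]]·[p, q]ᵀ = [74799, 548807]ᵀ.
Eliminating q: 432003·(row 1) − 58375·(row 2) gives 139536008·p = 432003·74799 − 58375·548807 = 276783772, so p = 69195943/34884002.
Then q = (548807 − 58375·(69195943/34884002))/432003 = 34965663/34884002.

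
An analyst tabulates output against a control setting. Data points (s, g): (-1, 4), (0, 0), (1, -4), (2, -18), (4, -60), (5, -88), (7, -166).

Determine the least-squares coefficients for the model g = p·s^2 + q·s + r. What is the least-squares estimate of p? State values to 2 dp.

XᵀX·[p, q, r]ᵀ = Xᵀg reads: 3300·p + 540·q + 96·r = -11366;  540·p + 96·q + 18·r = -1886;  96·p + 18·q + 7·r = -332.
(Σs^2·s^2 = 3300, Σs^2·s = 540, Σs^2 = 96, Σs·s = 96, Σs = 18, Σ1 = 7, Σs^2·g = -11366, Σs·g = -1886, Σg = -332.)
Row-reducing yields p = -5263/1848, q = -7339/1848, r = 81/44.

p = -2.85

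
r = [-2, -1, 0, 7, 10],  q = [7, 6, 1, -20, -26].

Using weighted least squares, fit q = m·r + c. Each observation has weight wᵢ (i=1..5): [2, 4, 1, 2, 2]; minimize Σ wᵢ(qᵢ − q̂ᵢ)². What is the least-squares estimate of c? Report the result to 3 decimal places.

From the data, Σwᵢ·r·r = 310, Σwᵢ·r = 26, Σwᵢ·1 = 11.
For AᵀWq: Σwᵢ·r·q = -852, Σwᵢ·q = -53.
Normal equations: [[310, 26]; [26, 11]]·[m, c]ᵀ = [-852, -53]ᵀ.
Eliminating c: 11·(row 1) − 26·(row 2) gives 2734·m = 11·(-852) − 26·(-53) = -7994, so m = -3997/1367.
Then c = ((-53) − 26·(-3997/1367))/11 = 2861/1367.

c = 2.093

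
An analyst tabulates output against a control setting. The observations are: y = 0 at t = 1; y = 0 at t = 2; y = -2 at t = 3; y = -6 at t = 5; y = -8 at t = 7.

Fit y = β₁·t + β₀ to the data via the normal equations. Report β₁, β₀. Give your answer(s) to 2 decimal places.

β₁ = -1.48, β₀ = 2.14

From the data, Σt·t = 88, Σt = 18, Σ1 = 5.
For Aᵀy: Σt·y = -92, Σy = -16.
Normal equations: [[88, 18]; [18, 5]]·[β₁, β₀]ᵀ = [-92, -16]ᵀ.
Eliminating β₀: 5·(row 1) − 18·(row 2) gives 116·β₁ = 5·(-92) − 18·(-16) = -172, so β₁ = -43/29.
Then β₀ = ((-16) − 18·(-43/29))/5 = 62/29.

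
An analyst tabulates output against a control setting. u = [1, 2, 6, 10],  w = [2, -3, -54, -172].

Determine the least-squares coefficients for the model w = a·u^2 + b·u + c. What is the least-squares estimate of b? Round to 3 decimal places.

Normal-equation sums: Σu^2·u^2 = 11313, Σu^2·u = 1225, Σu^2 = 141, Σu·u = 141, Σu = 19, Σ1 = 4.
For Mᵀw: Σu^2·w = -19154, Σu·w = -2048, Σw = -227.
MᵀM·[a, b, c]ᵀ = Mᵀw becomes [[11313, 1225, 141]; [1225, 141, 19]; [141, 19, 4]]·[a, b, c]ᵀ = [-19154, -2048, -227]ᵀ.
Row-reducing yields a = -27523/13592, b = 41405/13592, c = 1083/6796.

b = 3.046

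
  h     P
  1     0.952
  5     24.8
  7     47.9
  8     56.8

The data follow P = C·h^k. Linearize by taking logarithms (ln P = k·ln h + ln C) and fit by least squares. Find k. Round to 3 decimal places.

Let Y = ln P. Fitting Y = k·ln h + ln C by least squares:
Σln h = 5.6348, Σ(ln h)² = 10.7009, Σln P = 11.0703, Σln h·ln P = 21.0966.
Equations: 10.7009·k + 5.6348·ln C = 21.0966;  5.6348·k + 4·ln C = 11.0703.
Slope k = (n·Σln h·ln P − Σln h·Σln P)/(n·Σ(ln h)² − (Σln h)²) = (4·21.0966 − 5.6348·11.0703)/11.0529 = 1.99111; ln C = (Σln P − k·Σln h)/n = -0.03729.

k = 1.991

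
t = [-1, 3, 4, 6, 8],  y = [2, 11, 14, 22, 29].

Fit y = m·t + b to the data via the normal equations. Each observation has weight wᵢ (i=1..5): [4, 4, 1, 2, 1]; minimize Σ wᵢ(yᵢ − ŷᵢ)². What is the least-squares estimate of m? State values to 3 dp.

From the data, Σwᵢ·t·t = 192, Σwᵢ·t = 32, Σwᵢ·1 = 12.
Moment sums: Σwᵢ·t·y = 676, Σwᵢ·y = 139.
XᵀWX·[m, b]ᵀ = XᵀWy becomes [[192, 32]; [32, 12]]·[m, b]ᵀ = [676, 139]ᵀ.
Δ = 192·12 − 32² = 1280.
m = (676·12 − 32·139)/1280 = 229/80; b = (192·139 − 32·676)/1280 = 79/20.

m = 2.863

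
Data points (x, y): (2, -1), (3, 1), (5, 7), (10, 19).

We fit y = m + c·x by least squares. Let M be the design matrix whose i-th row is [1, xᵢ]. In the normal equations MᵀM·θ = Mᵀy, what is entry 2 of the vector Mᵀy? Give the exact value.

226

Entry 2 ↔ basis x, so (Mᵀy)_{2} = Σᵢ (x)·yᵢ = (2)·(-1) + (3)·(1) + (5)·(7) + (10)·(19) = 226.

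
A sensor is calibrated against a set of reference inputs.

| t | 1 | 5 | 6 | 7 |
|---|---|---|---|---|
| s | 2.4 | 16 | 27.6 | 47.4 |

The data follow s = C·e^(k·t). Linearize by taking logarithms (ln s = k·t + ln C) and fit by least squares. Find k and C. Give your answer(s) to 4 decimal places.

k = 0.4935, C = 1.4365

Linearized form: ln s = k·t + ln C. From the 4 transformed points,
Sums: Σt = 19.0000, Σ(t)² = 111.0000, Σln s = 10.8245, Σt·ln s = 61.6557.
Normal system: [[111.0000, 19.0000]; [19.0000, 4]]·[k, ln C]ᵀ = [61.6557, 10.8245]ᵀ.
Solving (det = 83.0000): k = 0.49346, ln C = 0.36219, so C = exp(0.36219) = 1.43647.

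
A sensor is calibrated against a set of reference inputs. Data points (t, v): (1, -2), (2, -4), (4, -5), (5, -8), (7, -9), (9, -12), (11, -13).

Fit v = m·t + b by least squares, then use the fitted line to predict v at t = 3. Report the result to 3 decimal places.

v̂ = -4.710

Compute the Gram sums: Σt·t = 297, Σt = 39, Σ1 = 7.
Moment sums: Σt·v = -384, Σv = -53.
Normal equations: [[297, 39]; [39, 7]]·[m, b]ᵀ = [-384, -53]ᵀ.
Eliminating b: 7·(row 1) − 39·(row 2) gives 558·m = 7·(-384) − 39·(-53) = -621, so m = -69/62.
Then b = ((-53) − 39·(-69/62))/7 = -85/62.
At t = 3: v̂ = (-69/62)·(3) + (-85/62)·(1) = -146/31.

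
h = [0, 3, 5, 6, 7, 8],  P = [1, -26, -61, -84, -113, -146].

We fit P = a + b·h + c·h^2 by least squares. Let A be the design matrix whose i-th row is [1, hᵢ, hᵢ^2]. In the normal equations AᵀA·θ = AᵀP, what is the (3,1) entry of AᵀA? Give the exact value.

Row 3 ↔ basis h^2, column 1 ↔ basis 1, so (AᵀA)_{3,1} = Σᵢ h^2 = (0)·(1) + (9)·(1) + (25)·(1) + (36)·(1) + (49)·(1) + (64)·(1) = 183.

183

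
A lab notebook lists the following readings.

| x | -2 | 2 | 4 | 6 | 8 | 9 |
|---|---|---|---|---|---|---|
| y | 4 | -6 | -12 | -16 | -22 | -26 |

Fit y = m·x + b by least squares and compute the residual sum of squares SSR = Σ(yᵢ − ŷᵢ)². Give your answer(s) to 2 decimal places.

Sums needed: Σx·x = 205, Σx = 27, Σ1 = 6.
Moment sums: Σx·y = -574, Σy = -78.
Determinant 205·6 − 27² = 501.
m = ((-574)·6 − 27·(-78))/501 = -446/167; b = (205·(-78) − 27·(-574))/501 = -164/167.
Residuals: -60/167, 54/167, -56/167, 168/167, 58/167, -164/167; SSR = 408/167.

SSR = 2.44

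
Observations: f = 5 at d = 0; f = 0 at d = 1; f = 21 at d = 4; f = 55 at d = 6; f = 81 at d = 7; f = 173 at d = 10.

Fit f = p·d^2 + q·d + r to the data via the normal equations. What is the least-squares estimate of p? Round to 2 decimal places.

The normal equations are: 13954·p + 1624·q + 202·r = 23585;  1624·p + 202·q + 28·r = 2711;  202·p + 28·q + 6·r = 335.
Solving the 3×3 system (Gaussian elimination) gives p = 23983/11514, q = -43825/11514, r = 6659/1919.

p = 2.08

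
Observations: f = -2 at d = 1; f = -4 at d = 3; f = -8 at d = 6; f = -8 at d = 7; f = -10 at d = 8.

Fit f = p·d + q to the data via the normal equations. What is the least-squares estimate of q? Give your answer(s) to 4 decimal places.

q = -0.8118

Sums needed: Σd·d = 159, Σd = 25, Σ1 = 5.
Moment sums: Σd·f = -198, Σf = -32.
MᵀM·[p, q]ᵀ = Mᵀf becomes [[159, 25]; [25, 5]]·[p, q]ᵀ = [-198, -32]ᵀ.
Determinant 159·5 − 25² = 170.
p = ((-198)·5 − 25·(-32))/170 = -19/17; q = (159·(-32) − 25·(-198))/170 = -69/85.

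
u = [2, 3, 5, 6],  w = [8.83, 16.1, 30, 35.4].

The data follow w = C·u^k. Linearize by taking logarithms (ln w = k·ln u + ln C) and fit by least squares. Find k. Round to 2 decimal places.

Linearized form: ln w = k·ln u + ln C. From the 4 transformed points,
Σln u = 5.1930, Σ(ln u)² = 7.4881, Σln w = 11.9249, Σln u·ln w = 16.4273.
Equations: 7.4881·k + 5.1930·ln C = 16.4273;  5.1930·k + 4·ln C = 11.9249.
Solving (det = 2.9856): k = 1.26740, ln C = 1.33583.

k = 1.27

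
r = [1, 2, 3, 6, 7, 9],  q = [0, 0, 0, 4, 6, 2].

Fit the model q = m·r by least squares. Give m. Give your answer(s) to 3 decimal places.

From the data, Σr·r = 180.
And Σr·q = 84.
Hence m = 84 / 180 ≈ 0.466667.

m = 0.467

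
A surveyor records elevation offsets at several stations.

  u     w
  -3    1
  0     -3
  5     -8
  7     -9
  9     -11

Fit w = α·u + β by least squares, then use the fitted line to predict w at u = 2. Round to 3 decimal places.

ŵ = -4.435

The normal equations are: 164·α + 18·β = -205;  18·α + 5·β = -30.
(Σu·u = 164, Σu = 18, Σ1 = 5, Σu·w = -205, Σw = -30.)
Δ = 164·5 − 18² = 496.
α = ((-205)·5 − 18·(-30))/496 = -485/496; β = (164·(-30) − 18·(-205))/496 = -615/248.
At u = 2: ŵ = (-485/496)·(2) + (-615/248)·(1) = -275/62.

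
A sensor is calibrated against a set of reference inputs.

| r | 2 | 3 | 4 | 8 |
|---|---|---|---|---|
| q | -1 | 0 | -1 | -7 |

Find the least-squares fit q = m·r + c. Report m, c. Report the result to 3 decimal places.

Entries of AᵀA: Σr·r = 93, Σr = 17, Σ1 = 4.
Right-hand side: Σr·q = -62, Σq = -9.
Normal equations: [[93, 17]; [17, 4]]·[m, c]ᵀ = [-62, -9]ᵀ.
Δ = 93·4 − 17² = 83.
m = ((-62)·4 − 17·(-9))/83 = -95/83; c = (93·(-9) − 17·(-62))/83 = 217/83.

m = -1.145, c = 2.614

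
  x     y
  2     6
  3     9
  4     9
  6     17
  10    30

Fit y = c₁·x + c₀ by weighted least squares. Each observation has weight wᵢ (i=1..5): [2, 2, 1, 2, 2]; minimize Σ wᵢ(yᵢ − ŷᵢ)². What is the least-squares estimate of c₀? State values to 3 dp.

Setting ∂/∂c₁ … = 0 gives: 314·c₁ + 46·c₀ = 918;  46·c₁ + 9·c₀ = 133.
Δ = 314·9 − 46² = 710.
c₁ = (918·9 − 46·133)/710 = 1072/355; c₀ = (314·133 − 46·918)/710 = -233/355.

c₀ = -0.656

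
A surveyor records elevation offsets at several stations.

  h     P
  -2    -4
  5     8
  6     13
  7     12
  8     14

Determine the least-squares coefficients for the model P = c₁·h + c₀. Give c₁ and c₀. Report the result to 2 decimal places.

c₁ = 1.84, c₀ = -0.24

Normal-equation sums: Σh·h = 178, Σh = 24, Σ1 = 5.
Moment sums: Σh·P = 322, ΣP = 43.
Normal equations: [[178, 24]; [24, 5]]·[c₁, c₀]ᵀ = [322, 43]ᵀ.
Δ = 178·5 − 24² = 314.
c₁ = (322·5 − 24·43)/314 = 289/157; c₀ = (178·43 − 24·322)/314 = -37/157.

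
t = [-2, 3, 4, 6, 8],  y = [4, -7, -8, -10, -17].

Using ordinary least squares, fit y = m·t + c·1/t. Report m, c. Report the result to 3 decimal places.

m = -1.969, c = -0.599

From the data, Σt·t = 129, Σt·1/t = 5, Σ1/t·1/t = 269/576.
For Mᵀy: Σt·y = -257, Σ1/t·y = -81/8.
MᵀM·[m, c]ᵀ = Mᵀy becomes [[129, 5]; [5, 269/576]]·[m, c]ᵀ = [-257, -81/8]ᵀ.
Δ = 129·(269/576) − 5² = 6767/192.
m = ((-257)·(269/576) − 5·(-81/8))/(6767/192) = -39973/20301; c = (129·(-81/8) − 5·(-257))/(6767/192) = -4056/6767.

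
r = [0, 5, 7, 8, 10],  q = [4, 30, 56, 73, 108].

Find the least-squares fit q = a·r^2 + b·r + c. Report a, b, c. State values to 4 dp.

With design matrix M, MᵀM = [[17122, 1980, 238]; [1980, 238, 30]; [238, 30, 5]] and Mᵀq = [18966, 2206, 271]ᵀ.
Row-reducing yields a = 39614/39127, b = 14254/39127, c = 149533/39127.

a = 1.0124, b = 0.3643, c = 3.8217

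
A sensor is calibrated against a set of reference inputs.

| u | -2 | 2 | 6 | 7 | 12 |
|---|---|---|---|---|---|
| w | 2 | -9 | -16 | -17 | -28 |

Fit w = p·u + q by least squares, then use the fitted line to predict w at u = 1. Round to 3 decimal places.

AᵀA·[p, q]ᵀ = Aᵀw reads: 237·p + 25·q = -573;  25·p + 5·q = -68.
Determinant 237·5 − 25² = 560.
p = ((-573)·5 − 25·(-68))/560 = -233/112; q = (237·(-68) − 25·(-573))/560 = -1791/560.
At u = 1: ŵ = (-233/112)·(1) + (-1791/560)·(1) = -739/140.

ŵ = -5.279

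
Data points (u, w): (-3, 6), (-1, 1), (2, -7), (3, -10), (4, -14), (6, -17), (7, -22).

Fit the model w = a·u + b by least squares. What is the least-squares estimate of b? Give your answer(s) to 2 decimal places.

b = -1.95

Forming XᵀX = [[124, 18]; [18, 7]] and Xᵀw = [-375, -63]ᵀ gives XᵀX·[a, b]ᵀ = Xᵀw.
Δ = 124·7 − 18² = 544.
a = ((-375)·7 − 18·(-63))/544 = -1491/544; b = (124·(-63) − 18·(-375))/544 = -531/272.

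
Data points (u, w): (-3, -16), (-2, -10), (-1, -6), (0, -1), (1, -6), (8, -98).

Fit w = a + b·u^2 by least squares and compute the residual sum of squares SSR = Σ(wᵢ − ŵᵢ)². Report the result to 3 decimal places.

From the data, Σ1 = 6, Σu^2 = 79, Σu^2·u^2 = 4195.
And Σw = -137, Σu^2·w = -6468.
MᵀM·[a, b]ᵀ = Mᵀw becomes [[6, 79]; [79, 4195]]·[a, b]ᵀ = [-137, -6468]ᵀ.
Eliminating b: 4195·(row 1) − 79·(row 2) gives 18929·a = 4195·(-137) − 79·(-6468) = -63743, so a = -63743/18929.
Then b = ((-6468) − 79·(-63743/18929))/4195 = -27985/18929.
Residuals: 12744/18929, -13607/18929, -21846/18929, 44814/18929, -21846/18929, -259/18929; SSR = 174886/18929.

SSR = 9.239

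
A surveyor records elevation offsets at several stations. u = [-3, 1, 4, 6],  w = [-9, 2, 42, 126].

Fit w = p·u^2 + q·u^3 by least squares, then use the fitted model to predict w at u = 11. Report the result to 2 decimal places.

ŵ = 723.85

With design matrix M, MᵀM = [[1634, 8558]; [8558, 51482]] and Mᵀw = [5129, 30149]ᵀ.
Δ = 1634·51482 − 8558² = 10882224.
p = (5129·51482 − 8558·30149)/10882224 = 503003/906852; q = (1634·30149 − 8558·5129)/10882224 = 447457/906852.
At u = 11: ŵ = (503003/906852)·(121) + (447457/906852)·(1331) = 328214315/453426.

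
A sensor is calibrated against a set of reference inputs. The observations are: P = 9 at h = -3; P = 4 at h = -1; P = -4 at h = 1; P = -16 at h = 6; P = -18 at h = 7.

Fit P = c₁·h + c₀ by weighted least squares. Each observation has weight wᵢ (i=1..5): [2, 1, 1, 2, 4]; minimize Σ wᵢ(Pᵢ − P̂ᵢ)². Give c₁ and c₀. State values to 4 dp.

Normal-equation sums: Σwᵢ·h·h = 288, Σwᵢ·h = 34, Σwᵢ·1 = 10.
Right-hand side: Σwᵢ·h·P = -758, Σwᵢ·P = -86.
So AᵀWA·[c₁, c₀]ᵀ = AᵀWP: [[288, 34]; [34, 10]]·[c₁, c₀]ᵀ = [-758, -86]ᵀ.
Determinant 288·10 − 34² = 1724.
c₁ = ((-758)·10 − 34·(-86))/1724 = -1164/431; c₀ = (288·(-86) − 34·(-758))/1724 = 251/431.

c₁ = -2.7007, c₀ = 0.5824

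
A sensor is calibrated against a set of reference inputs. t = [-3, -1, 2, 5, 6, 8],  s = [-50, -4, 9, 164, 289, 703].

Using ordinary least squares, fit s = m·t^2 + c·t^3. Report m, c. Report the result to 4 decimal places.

The normal equations are: 6115·m + 43457·c = 59078;  43457·m + 325219·c = 444286.
(Σt^2·t^2 = 6115, Σt^2·t^3 = 43457, Σt^3·t^3 = 325219, Σt^2·s = 59078, Σt^3·s = 444286.)
Eliminating c: 325219·(row 1) − 43457·(row 2) gives 100203336·m = 325219·59078 − 43457·444286 = -94048620, so m = -7837385/8350278.
Then c = (444286 − 43457·(-7837385/8350278))/325219 = 12454687/8350278.

m = -0.9386, c = 1.4915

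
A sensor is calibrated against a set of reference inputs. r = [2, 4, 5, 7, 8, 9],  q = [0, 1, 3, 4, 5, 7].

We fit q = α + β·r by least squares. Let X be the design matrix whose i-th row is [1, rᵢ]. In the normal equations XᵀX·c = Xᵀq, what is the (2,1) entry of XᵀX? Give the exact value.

35

Row 2 ↔ basis r, column 1 ↔ basis 1, so (XᵀX)_{2,1} = Σᵢ r = (2)·(1) + (4)·(1) + (5)·(1) + (7)·(1) + (8)·(1) + (9)·(1) = 35.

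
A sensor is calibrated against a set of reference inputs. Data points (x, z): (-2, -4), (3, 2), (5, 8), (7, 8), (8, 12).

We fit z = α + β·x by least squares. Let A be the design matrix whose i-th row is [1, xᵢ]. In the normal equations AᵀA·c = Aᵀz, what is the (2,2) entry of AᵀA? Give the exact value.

151

Row 2 ↔ basis x, column 2 ↔ basis x, so (AᵀA)_{2,2} = Σᵢ (x)·(x) = (-2)·(-2) + (3)·(3) + (5)·(5) + (7)·(7) + (8)·(8) = 151.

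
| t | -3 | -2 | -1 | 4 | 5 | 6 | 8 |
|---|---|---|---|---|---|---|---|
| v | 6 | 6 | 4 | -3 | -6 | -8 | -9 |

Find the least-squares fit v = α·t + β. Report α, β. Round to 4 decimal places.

The normal equations are: 155·α + 17·β = -196;  17·α + 7·β = -10.
(Σt·t = 155, Σt = 17, Σ1 = 7, Σt·v = -196, Σv = -10.)
Eliminating β: 7·(row 1) − 17·(row 2) gives 796·α = 7·(-196) − 17·(-10) = -1202, so α = -601/398.
Then β = ((-10) − 17·(-601/398))/7 = 891/398.

α = -1.5101, β = 2.2387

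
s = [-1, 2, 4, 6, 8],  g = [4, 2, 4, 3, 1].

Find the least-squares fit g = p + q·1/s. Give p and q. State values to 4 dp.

p = 2.8092, q = -1.1004

Setting ∂/∂p … = 0 gives: 5·p + (1/24)·q = 14;  (1/24)·p + (781/576)·q = -11/8.
(Σ1 = 5, Σ1/s = 1/24, Σ1/s·1/s = 781/576, Σg = 14, Σ1/s·g = -11/8.)
Δ = 5·(781/576) − (1/24)² = 61/9.
p = (14·(781/576) − (1/24)·(-11/8))/(61/9) = 10967/3904; q = (5·(-11/8) − (1/24)·14)/(61/9) = -537/488.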